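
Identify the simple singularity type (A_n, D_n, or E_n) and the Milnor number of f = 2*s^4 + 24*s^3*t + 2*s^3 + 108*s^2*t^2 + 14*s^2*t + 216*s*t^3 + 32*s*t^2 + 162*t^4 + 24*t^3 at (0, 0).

Type D_5, Milnor number mu = 5.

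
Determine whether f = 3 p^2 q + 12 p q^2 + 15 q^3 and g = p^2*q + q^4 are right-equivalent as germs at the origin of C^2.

No.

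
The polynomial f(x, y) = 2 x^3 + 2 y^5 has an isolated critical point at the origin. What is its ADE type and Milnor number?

Type E8, Milnor number mu = 8.

The Hessian of f at 0 is [[0, 0], [0, 0]] with rank 0, so corank 2. A Groebner basis of the Jacobian ideal J(f) in C{x,y} is {y^4, x^2}; counting standard monomials gives mu = 8. Corank 2; j^3 = 2*x^3 is a perfect cube, so E-series; the 5-jet and mu = 8 give E_8.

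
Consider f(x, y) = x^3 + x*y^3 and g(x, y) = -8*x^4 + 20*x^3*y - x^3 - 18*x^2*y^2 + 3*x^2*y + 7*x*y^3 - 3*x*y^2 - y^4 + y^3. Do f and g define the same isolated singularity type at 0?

The Hessian of f at 0 has rank 0. Corank 2; j^3 = x^3 is a perfect cube, so E-series; the 4-jet and mu = 7 give E_7. The Hessian of g at 0 has rank 0. Corank 2; j^3 = -(x - y)^3 is a perfect cube, so E-series; the 4-jet and mu = 7 give E_7. Both have type E_7, hence right-equivalent.

Yes.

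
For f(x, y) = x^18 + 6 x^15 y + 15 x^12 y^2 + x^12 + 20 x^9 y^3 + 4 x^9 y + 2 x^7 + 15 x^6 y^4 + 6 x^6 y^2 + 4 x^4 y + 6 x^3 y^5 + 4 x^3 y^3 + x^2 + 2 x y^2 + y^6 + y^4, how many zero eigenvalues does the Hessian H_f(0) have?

Hessian at 0 has rank 1.

1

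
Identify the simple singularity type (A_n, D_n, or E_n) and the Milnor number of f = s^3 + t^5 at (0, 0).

Type E_{8}, Milnor number mu = 8.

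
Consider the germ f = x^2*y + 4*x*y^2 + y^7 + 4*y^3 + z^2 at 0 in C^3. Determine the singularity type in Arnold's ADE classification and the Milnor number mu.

Type D_8, Milnor number mu = 8.

The Hessian of f at 0 is [[0, 0, 0], [0, 0, 0], [0, 0, 2]] with rank 1, so corank 2. A Groebner basis of the Jacobian ideal J(f) in C{x,y,z} is {x^2/7 + y^6 - 4*y^2/7, x^3 + 8*y^3, x*y + 2*y^2, z}; counting standard monomials gives mu = 8. Corank 2; j^3 = y*(x + 2*y)^2 has shape L^2 M (L != M), so D-series; mu = 8 gives D_8.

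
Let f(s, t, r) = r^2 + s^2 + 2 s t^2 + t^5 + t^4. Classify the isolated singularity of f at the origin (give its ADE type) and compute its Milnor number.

Type A_{4}, Milnor number mu = 4.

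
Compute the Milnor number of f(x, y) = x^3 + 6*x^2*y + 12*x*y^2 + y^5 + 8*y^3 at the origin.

8

The Hessian of f at 0 is [[0, 0], [0, 0]] with rank 0, so corank 2. A Groebner basis of the Jacobian ideal J(f) in C{x,y} is {y^4, x^2 + 4*x*y + 4*y^2}; counting standard monomials gives mu = 8. Corank 2; j^3 = (x + 2*y)^3 is a perfect cube, so E-series; the 5-jet and mu = 8 give E_8.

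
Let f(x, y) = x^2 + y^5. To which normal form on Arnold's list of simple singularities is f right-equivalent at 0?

A_{4}

The Hessian of f at 0 has rank 1. Corank 1: A-series; mu = 4 gives A_4.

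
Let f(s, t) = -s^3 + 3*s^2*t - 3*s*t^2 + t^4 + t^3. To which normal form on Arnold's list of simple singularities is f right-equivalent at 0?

The Hessian of f at 0 is [[0, 0], [0, 0]] with rank 0, so corank 2. A Groebner basis of the Jacobian ideal J(f) in C{s,t} is {t^3, s^2 - 2*s*t + t^2}; counting standard monomials gives mu = 6. Corank 2; j^3 = -(s - t)^3 is a perfect cube, so E-series; the 4-jet and mu = 6 give E_6.

E6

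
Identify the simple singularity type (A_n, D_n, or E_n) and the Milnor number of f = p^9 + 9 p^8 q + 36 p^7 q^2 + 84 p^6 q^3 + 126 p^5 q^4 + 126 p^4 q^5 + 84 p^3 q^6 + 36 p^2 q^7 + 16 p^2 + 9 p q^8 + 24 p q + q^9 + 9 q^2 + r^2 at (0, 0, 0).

Type A_{8}, Milnor number mu = 8.

The Hessian of f at 0 is [[32, 24, 0], [24, 18, 0], [0, 0, 2]] with rank 2, so corank 1. A Groebner basis of the Jacobian ideal J(f) in C{p,q,r} is {q^8, p + 3*q/4, r}; counting standard monomials gives mu = 8. Corank 1: A-series; mu = 8 gives A_8.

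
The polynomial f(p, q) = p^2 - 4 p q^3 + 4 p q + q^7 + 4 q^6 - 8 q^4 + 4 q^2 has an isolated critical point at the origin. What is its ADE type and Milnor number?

Type A6, Milnor number mu = 6.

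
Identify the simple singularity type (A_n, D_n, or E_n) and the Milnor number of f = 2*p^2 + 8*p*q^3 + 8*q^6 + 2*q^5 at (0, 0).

The Hessian of f at 0 has rank 1. Corank 1: A-series; mu = 4 gives A_4.

Type A_4, Milnor number mu = 4.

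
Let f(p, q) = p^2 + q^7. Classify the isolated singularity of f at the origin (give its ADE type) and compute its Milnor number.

Type A_6, Milnor number mu = 6.

The Hessian of f at 0 is [[2, 0], [0, 0]] with rank 1, so corank 1. A Groebner basis of the Jacobian ideal J(f) in C{p,q} is {q^6, p}; counting standard monomials gives mu = 6. Corank 1: A-series; mu = 6 gives A_6.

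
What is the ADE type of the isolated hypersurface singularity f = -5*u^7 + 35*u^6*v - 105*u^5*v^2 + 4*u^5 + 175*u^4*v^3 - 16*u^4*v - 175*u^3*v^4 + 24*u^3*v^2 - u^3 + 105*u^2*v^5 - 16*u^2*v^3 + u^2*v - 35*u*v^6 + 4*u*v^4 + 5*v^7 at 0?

D_8

The Hessian of f at 0 is [[0, 0], [0, 0]] with rank 0, so corank 2. A Groebner basis of the Jacobian ideal J(f) in C{u,v} is {-2*u^2/3 + u*v^3, -19*u^2/6 + u*v/2 + v^4, u^3, u^2*v}; counting standard monomials gives mu = 8. Corank 2; j^3 = -u^2*(u - v) has shape L^2 M (L != M), so D-series; mu = 8 gives D_8.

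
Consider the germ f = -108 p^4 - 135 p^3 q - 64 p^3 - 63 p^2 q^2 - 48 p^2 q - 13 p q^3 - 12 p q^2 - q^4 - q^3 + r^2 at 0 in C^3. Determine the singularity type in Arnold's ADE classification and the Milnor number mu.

The Hessian of f at 0 has rank 1. Corank 2; j^3 = -(4*p + q)^3 is a perfect cube, so E-series; the 4-jet and mu = 7 give E_7.

Type E_7, Milnor number mu = 7.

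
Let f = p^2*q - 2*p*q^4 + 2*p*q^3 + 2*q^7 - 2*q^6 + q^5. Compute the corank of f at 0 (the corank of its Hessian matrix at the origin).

The Hessian at 0 is [[0, 0], [0, 0]] of rank 0; hence corank 2.

2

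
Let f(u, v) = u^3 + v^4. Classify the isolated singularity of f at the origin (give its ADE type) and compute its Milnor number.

Type E_6, Milnor number mu = 6.

The Hessian of f at 0 has rank 0. Corank 2; j^3 = u^3 is a perfect cube, so E-series; the 4-jet and mu = 6 give E_6.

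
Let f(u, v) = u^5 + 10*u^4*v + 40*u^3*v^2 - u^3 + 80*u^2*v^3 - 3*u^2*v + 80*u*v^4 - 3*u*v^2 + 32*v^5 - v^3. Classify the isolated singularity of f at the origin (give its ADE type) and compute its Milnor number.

The Hessian of f at 0 has rank 0. Corank 2; j^3 = -(u + v)^3 is a perfect cube, so E-series; the 5-jet and mu = 8 give E_8.

Type E8, Milnor number mu = 8.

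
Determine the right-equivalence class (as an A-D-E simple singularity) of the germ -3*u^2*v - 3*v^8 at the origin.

The Hessian of f at 0 has rank 0. Corank 2; j^3 = -3*u^2*v has shape L^2 M (L != M), so D-series; mu = 9 gives D_9.

D9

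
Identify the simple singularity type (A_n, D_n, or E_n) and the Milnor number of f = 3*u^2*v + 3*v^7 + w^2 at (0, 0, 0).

Type D_8, Milnor number mu = 8.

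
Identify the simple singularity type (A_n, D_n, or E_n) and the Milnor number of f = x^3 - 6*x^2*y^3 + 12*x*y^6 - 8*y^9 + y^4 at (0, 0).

Type E_{6}, Milnor number mu = 6.

The Hessian of f at 0 is [[0, 0], [0, 0]] with rank 0, so corank 2. A Groebner basis of the Jacobian ideal J(f) in C{x,y} is {y^3, x^2}; counting standard monomials gives mu = 6. Corank 2; j^3 = x^3 is a perfect cube, so E-series; the 4-jet and mu = 6 give E_6.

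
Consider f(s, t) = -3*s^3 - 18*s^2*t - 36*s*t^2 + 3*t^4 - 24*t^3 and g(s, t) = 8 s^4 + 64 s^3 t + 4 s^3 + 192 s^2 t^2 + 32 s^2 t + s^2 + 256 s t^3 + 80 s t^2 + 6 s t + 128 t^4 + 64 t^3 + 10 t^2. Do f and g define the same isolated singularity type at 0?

The Hessian of f at 0 has rank 0. Corank 2; j^3 = -3*(s + 2*t)^3 is a perfect cube, so E-series; the 4-jet and mu = 6 give E_6. The Hessian of g at 0 has rank 2. Corank 0: nondegenerate Morse point, so A_1. f is E_6 but g is A_1, hence not right-equivalent.

No.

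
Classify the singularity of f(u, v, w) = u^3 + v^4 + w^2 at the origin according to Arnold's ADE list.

E_6

The Hessian of f at 0 has rank 1. Corank 2; j^3 = u^3 is a perfect cube, so E-series; the 4-jet and mu = 6 give E_6.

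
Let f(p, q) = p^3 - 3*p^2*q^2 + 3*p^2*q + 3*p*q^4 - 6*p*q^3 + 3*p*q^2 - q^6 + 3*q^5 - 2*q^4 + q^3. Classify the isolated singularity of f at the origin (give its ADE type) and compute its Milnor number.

The Hessian of f at 0 has rank 0. Corank 2; j^3 = (p + q)^3 is a perfect cube, so E-series; the 4-jet and mu = 6 give E_6.

Type E_{6}, Milnor number mu = 6.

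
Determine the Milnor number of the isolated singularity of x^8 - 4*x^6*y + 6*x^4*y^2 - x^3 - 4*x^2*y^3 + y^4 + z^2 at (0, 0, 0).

6

The Hessian of f at 0 is [[0, 0, 0], [0, 0, 0], [0, 0, 2]] with rank 1, so corank 2. A Groebner basis of the Jacobian ideal J(f) in C{x,y,z} is {y^3, x^2, z}; counting standard monomials gives mu = 6. Corank 2; j^3 = -x^3 is a perfect cube, so E-series; the 4-jet and mu = 6 give E_6.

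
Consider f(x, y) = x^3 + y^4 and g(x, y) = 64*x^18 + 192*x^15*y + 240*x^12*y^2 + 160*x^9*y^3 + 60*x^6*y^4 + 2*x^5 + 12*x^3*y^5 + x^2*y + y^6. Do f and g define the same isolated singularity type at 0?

The Hessian of f at 0 has rank 0. Corank 2; j^3 = x^3 is a perfect cube, so E-series; the 4-jet and mu = 6 give E_6. The Hessian of g at 0 has rank 0. Corank 2; j^3 = x^2*y has shape L^2 M (L != M), so D-series; mu = 7 gives D_7. f is E_6 but g is D_7, hence not right-equivalent.

No.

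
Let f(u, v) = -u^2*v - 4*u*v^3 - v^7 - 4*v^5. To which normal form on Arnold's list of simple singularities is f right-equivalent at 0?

D_8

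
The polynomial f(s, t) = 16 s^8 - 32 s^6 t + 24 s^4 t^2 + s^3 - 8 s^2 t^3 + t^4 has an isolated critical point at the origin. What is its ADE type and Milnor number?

The Hessian of f at 0 has rank 0. Corank 2; j^3 = s^3 is a perfect cube, so E-series; the 4-jet and mu = 6 give E_6.

Type E_{6}, Milnor number mu = 6.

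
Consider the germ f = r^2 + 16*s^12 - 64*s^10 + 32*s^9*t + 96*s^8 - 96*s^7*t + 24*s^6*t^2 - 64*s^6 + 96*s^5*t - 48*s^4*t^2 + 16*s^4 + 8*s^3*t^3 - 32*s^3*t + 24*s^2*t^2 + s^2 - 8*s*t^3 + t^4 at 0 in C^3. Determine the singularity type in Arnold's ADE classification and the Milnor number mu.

Type A3, Milnor number mu = 3.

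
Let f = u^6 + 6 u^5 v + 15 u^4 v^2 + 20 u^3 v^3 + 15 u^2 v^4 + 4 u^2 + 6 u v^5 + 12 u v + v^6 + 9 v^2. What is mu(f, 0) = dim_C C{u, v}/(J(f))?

The Hessian of f at 0 has rank 1. Corank 1: A-series; mu = 5 gives A_5.

5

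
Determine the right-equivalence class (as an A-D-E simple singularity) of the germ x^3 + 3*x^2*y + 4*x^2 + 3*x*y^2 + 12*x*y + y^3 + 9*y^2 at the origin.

The Hessian of f at 0 has rank 1. Corank 1: A-series; mu = 2 gives A_2.

A_2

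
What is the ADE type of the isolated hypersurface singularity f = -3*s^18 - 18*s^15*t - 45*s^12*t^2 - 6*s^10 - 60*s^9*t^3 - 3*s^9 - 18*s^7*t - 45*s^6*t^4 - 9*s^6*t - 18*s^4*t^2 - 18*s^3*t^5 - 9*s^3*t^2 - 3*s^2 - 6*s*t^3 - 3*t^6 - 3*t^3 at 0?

The Hessian of f at 0 has rank 1. Corank 1: A-series; mu = 2 gives A_2.

A_2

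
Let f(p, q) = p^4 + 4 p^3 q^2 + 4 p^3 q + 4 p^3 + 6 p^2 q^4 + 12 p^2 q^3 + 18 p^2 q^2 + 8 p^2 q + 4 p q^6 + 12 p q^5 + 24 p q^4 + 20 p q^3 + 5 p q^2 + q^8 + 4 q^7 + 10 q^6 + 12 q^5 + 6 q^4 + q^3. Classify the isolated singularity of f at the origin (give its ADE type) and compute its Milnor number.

The Hessian of f at 0 has rank 0. Corank 2; j^3 = (p + q)*(2*p + q)^2 has shape L^2 M (L != M), so D-series; mu = 5 gives D_5.

Type D_5, Milnor number mu = 5.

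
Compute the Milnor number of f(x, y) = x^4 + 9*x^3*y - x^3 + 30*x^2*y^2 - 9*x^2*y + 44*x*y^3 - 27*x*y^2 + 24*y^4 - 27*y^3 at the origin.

The Hessian of f at 0 has rank 0. Corank 2; j^3 = -(x + 3*y)^3 is a perfect cube, so E-series; the 4-jet and mu = 7 give E_7.

7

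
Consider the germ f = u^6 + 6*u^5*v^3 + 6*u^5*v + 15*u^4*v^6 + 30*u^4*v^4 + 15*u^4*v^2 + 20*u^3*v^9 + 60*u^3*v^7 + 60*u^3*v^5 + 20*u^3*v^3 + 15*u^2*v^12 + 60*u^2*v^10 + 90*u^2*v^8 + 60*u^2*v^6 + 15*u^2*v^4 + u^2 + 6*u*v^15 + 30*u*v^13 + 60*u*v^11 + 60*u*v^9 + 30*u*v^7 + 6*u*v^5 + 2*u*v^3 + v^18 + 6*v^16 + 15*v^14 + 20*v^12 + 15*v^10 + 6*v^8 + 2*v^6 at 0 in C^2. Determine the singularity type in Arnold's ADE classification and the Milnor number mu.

Type A_{5}, Milnor number mu = 5.

The Hessian of f at 0 has rank 1. Corank 1: A-series; mu = 5 gives A_5.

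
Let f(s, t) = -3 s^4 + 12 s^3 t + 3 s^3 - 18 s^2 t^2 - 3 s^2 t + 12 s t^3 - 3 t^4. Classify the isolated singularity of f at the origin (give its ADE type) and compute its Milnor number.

Type D_{5}, Milnor number mu = 5.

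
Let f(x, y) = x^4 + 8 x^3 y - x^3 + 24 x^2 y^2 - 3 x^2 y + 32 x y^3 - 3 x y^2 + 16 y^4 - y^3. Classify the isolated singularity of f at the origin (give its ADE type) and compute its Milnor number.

Type E6, Milnor number mu = 6.

The Hessian of f at 0 has rank 0. Corank 2; j^3 = -(x + y)^3 is a perfect cube, so E-series; the 4-jet and mu = 6 give E_6.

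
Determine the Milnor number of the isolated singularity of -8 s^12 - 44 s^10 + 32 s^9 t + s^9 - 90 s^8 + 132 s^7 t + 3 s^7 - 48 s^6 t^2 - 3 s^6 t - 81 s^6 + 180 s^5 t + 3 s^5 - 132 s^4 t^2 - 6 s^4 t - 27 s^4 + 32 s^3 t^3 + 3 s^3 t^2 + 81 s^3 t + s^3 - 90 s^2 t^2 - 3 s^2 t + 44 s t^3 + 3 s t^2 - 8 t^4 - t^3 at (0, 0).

7

The Hessian of f at 0 has rank 0. Corank 2; j^3 = (s - t)^3 is a perfect cube, so E-series; the 4-jet and mu = 7 give E_7.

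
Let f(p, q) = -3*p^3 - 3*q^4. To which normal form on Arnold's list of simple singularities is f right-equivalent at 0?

The Hessian of f at 0 has rank 0. Corank 2; j^3 = -3*p^3 is a perfect cube, so E-series; the 4-jet and mu = 6 give E_6.

E6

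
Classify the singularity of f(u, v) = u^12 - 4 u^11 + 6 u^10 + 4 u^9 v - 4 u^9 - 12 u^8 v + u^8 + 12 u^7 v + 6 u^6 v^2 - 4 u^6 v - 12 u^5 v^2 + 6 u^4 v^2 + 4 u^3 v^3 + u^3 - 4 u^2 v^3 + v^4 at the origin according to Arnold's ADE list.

E_6

The Hessian of f at 0 has rank 0. Corank 2; j^3 = u^3 is a perfect cube, so E-series; the 4-jet and mu = 6 give E_6.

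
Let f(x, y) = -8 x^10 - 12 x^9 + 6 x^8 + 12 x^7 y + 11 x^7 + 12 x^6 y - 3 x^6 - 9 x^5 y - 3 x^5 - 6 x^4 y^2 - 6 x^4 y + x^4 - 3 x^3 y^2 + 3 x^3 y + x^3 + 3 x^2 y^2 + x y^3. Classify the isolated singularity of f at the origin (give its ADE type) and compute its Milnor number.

The Hessian of f at 0 is [[0, 0], [0, 0]] with rank 0, so corank 2. A Groebner basis of the Jacobian ideal J(f) in C{x,y} is {3*x^2 + y^4 + y^3, x^3, x^2*y - x^2 - y^3/3, 2*x^2 + x*y^2 + 2*y^3/3}; counting standard monomials gives mu = 7. Corank 2; j^3 = x^3 is a perfect cube, so E-series; the 4-jet and mu = 7 give E_7.

Type E_7, Milnor number mu = 7.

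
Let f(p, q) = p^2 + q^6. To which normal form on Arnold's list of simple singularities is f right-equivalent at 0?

The Hessian of f at 0 has rank 1. Corank 1: A-series; mu = 5 gives A_5.

A5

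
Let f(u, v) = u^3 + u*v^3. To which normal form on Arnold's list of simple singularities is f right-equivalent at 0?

E_7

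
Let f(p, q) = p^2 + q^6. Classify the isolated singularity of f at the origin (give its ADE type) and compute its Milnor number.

Type A5, Milnor number mu = 5.

The Hessian of f at 0 has rank 1. Corank 1: A-series; mu = 5 gives A_5.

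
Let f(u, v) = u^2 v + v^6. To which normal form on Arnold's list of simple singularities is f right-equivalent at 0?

The Hessian of f at 0 has rank 0. Corank 2; j^3 = u^2*v has shape L^2 M (L != M), so D-series; mu = 7 gives D_7.

D7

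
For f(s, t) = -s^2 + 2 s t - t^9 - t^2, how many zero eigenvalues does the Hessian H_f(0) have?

The Hessian at 0 is [[-2, 2], [2, -2]] of rank 1; hence corank 1.

1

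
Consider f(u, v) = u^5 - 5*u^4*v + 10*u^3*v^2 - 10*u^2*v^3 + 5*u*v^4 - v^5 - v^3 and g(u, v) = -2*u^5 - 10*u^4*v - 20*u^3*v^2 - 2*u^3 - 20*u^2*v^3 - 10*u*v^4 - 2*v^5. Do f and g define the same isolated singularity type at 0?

Yes.

The Hessian of f at 0 has rank 0. Corank 2; j^3 = -v^3 is a perfect cube, so E-series; the 5-jet and mu = 8 give E_8. The Hessian of g at 0 has rank 0. Corank 2; j^3 = -2*u^3 is a perfect cube, so E-series; the 5-jet and mu = 8 give E_8. Both have type E_8, hence right-equivalent.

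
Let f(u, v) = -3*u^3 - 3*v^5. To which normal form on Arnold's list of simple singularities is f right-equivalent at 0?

E8

The Hessian of f at 0 has rank 0. Corank 2; j^3 = -3*u^3 is a perfect cube, so E-series; the 5-jet and mu = 8 give E_8.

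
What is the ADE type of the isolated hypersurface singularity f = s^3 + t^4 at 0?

The Hessian of f at 0 has rank 0. Corank 2; j^3 = s^3 is a perfect cube, so E-series; the 4-jet and mu = 6 give E_6.

E_{6}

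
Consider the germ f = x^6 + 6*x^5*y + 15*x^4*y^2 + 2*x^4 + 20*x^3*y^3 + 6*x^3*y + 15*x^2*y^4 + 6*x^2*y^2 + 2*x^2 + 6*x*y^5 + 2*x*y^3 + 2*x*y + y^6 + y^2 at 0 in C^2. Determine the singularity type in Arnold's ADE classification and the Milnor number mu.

Type A1, Milnor number mu = 1.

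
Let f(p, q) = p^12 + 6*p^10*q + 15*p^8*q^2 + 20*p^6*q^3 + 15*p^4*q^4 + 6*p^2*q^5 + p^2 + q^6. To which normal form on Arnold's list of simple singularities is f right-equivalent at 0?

The Hessian of f at 0 has rank 1. Corank 1: A-series; mu = 5 gives A_5.

A_{5}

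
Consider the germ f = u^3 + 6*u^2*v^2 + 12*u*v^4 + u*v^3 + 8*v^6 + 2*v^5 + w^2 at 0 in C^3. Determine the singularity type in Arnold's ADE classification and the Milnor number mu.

Type E_{7}, Milnor number mu = 7.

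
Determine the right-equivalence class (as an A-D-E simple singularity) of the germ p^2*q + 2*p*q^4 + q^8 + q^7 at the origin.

D_{9}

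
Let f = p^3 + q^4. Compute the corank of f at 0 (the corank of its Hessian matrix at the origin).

2

The Hessian at 0 is [[0, 0], [0, 0]] of rank 0; hence corank 2.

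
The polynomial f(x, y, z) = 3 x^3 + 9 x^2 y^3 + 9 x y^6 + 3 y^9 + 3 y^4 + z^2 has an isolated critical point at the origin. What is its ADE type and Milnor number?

The Hessian of f at 0 has rank 1. Corank 2; j^3 = 3*x^3 is a perfect cube, so E-series; the 4-jet and mu = 6 give E_6.

Type E6, Milnor number mu = 6.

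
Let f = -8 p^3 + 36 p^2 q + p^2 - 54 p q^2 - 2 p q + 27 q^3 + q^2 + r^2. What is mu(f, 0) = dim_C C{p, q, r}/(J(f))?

2

The Hessian of f at 0 has rank 2. Corank 1: A-series; mu = 2 gives A_2.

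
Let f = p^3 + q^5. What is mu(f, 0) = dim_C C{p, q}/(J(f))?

8

The Hessian of f at 0 has rank 0. Corank 2; j^3 = p^3 is a perfect cube, so E-series; the 5-jet and mu = 8 give E_8.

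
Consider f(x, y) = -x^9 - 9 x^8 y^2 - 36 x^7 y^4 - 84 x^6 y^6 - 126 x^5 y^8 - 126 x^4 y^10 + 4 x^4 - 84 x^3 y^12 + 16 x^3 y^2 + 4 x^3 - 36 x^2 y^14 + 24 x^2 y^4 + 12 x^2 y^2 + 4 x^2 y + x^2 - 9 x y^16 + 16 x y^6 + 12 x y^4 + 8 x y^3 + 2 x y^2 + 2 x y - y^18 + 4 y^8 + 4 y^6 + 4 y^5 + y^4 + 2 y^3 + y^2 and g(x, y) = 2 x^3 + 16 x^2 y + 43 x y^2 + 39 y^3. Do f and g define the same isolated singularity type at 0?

The Hessian of f at 0 is [[2, 2], [2, 2]] with rank 1, so corank 1. A Groebner basis of the Jacobian ideal J(f) in C{x,y} is {15*x^2/2 + x*y^3 + 17*x*y^2/2 + 21*x*y/8 + 7*x/2 - 5*y^3/8 + 45*y^2/8 + 7*y/2, x^2 + 2*x*y^2 + x/2 + y^4 + y^2/2 + y/2, x^3 + 69*x^2/8 + 21*x*y^2/2 + 39*x*y/16 + 249*x/64 - 29*y^3/16 + 351*y^2/64 + 249*y/64, x^2*y - 17*x^2/2 - 37*x*y^2/4 - 5*x*y/2 - 127*x/32 + 3*y^3/2 - 189*y^2/32 - 127*y/32}; counting standard monomials gives mu = 8. Corank 1: A-series; mu = 8 gives A_8. The Hessian of g at 0 is [[0, 0], [0, 0]] with rank 0, so corank 2. A Groebner basis of the Jacobian ideal J(g) in C{x,y} is {y^3, x^2 - 23*y^2/2, x*y + 7*y^2/2}; counting standard monomials gives mu = 4. Corank 2; j^3 = (x + 3*y)*(2*x^2 + 10*x*y + 13*y^2) splits into three distinct lines over C (the quadratic factor has nonzero discriminant), so D_4. f is A_8 but g is D_4, hence not right-equivalent.

No.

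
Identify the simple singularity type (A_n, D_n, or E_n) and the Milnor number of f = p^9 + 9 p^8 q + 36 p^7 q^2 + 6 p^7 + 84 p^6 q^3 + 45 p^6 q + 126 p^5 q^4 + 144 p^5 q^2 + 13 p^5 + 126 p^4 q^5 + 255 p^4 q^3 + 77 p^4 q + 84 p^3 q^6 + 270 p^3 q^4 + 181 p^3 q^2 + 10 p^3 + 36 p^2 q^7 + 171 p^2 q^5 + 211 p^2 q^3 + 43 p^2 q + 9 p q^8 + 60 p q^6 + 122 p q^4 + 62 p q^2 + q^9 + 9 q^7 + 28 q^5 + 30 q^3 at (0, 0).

Type D4, Milnor number mu = 4.

The Hessian of f at 0 has rank 0. Corank 2; j^3 = (2*p + 3*q)*(5*p^2 + 14*p*q + 10*q^2) splits into three distinct lines over C (the quadratic factor has nonzero discriminant), so D_4.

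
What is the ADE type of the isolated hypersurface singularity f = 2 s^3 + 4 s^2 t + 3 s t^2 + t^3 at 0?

D_{4}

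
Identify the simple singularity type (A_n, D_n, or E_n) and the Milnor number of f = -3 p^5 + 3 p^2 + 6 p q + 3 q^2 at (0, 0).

The Hessian of f at 0 is [[6, 6], [6, 6]] with rank 1, so corank 1. A Groebner basis of the Jacobian ideal J(f) in C{p,q} is {q^4, p + q}; counting standard monomials gives mu = 4. Corank 1: A-series; mu = 4 gives A_4.

Type A4, Milnor number mu = 4.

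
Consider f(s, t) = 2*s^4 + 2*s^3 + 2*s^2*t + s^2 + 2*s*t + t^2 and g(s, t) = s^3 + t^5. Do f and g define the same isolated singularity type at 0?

No.

The Hessian of f at 0 has rank 1. Corank 1: A-series; mu = 3 gives A_3. The Hessian of g at 0 has rank 0. Corank 2; j^3 = s^3 is a perfect cube, so E-series; the 5-jet and mu = 8 give E_8. f is A_3 but g is E_8, hence not right-equivalent.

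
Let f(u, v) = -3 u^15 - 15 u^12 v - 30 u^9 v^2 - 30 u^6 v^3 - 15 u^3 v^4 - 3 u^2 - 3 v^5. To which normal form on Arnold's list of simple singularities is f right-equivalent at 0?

A_4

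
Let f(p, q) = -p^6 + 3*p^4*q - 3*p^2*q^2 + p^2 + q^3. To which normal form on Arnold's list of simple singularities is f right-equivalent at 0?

A_2

The Hessian of f at 0 has rank 1. Corank 1: A-series; mu = 2 gives A_2.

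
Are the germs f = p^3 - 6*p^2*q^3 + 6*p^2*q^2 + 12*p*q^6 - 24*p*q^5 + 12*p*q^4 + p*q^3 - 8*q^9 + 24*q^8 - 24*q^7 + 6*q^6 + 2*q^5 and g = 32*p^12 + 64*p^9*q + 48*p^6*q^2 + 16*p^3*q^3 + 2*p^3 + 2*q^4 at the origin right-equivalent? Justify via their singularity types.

No.

The Hessian of f at 0 has rank 0. Corank 2; j^3 = p^3 is a perfect cube, so E-series; the 4-jet and mu = 7 give E_7. The Hessian of g at 0 has rank 0. Corank 2; j^3 = 2*p^3 is a perfect cube, so E-series; the 4-jet and mu = 6 give E_6. f is E_7 but g is E_6, hence not right-equivalent.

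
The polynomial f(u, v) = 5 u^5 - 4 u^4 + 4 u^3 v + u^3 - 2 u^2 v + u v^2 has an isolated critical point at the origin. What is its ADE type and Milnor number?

Type D_6, Milnor number mu = 6.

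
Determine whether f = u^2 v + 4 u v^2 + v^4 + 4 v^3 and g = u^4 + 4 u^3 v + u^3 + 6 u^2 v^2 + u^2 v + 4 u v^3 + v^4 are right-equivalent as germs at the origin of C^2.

The Hessian of f at 0 has rank 0. Corank 2; j^3 = v*(u + 2*v)^2 has shape L^2 M (L != M), so D-series; mu = 5 gives D_5. The Hessian of g at 0 has rank 0. Corank 2; j^3 = u^2*(u + v) has shape L^2 M (L != M), so D-series; mu = 5 gives D_5. Both have type D_5, hence right-equivalent.

Yes.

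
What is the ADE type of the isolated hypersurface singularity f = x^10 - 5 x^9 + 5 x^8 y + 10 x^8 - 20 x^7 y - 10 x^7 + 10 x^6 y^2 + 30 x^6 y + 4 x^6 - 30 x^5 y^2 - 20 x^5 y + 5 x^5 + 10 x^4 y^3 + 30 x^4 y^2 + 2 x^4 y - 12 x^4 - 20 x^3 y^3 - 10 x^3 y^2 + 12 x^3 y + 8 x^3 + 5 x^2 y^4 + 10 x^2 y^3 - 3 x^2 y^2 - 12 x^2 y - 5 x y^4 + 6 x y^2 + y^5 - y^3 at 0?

E8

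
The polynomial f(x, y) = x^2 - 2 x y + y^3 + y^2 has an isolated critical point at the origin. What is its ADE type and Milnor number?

Type A_2, Milnor number mu = 2.

The Hessian of f at 0 is [[2, -2], [-2, 2]] with rank 1, so corank 1. A Groebner basis of the Jacobian ideal J(f) in C{x,y} is {y^2, x - y}; counting standard monomials gives mu = 2. Corank 1: A-series; mu = 2 gives A_2.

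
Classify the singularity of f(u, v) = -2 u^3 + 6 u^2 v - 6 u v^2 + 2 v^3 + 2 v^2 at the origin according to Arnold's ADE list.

The Hessian of f at 0 is [[0, 0], [0, 4]] with rank 1, so corank 1. A Groebner basis of the Jacobian ideal J(f) in C{u,v} is {u^2, v}; counting standard monomials gives mu = 2. Corank 1: A-series; mu = 2 gives A_2.

A2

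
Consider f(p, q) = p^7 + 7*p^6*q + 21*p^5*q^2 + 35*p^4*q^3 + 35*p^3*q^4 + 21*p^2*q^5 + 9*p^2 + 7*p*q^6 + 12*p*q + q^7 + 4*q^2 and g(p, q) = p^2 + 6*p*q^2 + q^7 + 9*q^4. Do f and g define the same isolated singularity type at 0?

Yes.

The Hessian of f at 0 is [[18, 12], [12, 8]] with rank 1, so corank 1. A Groebner basis of the Jacobian ideal J(f) in C{p,q} is {q^6, p + 2*q/3}; counting standard monomials gives mu = 6. Corank 1: A-series; mu = 6 gives A_6. The Hessian of g at 0 is [[2, 0], [0, 0]] with rank 1, so corank 1. A Groebner basis of the Jacobian ideal J(g) in C{p,q} is {p^3, p/3 + q^2}; counting standard monomials gives mu = 6. Corank 1: A-series; mu = 6 gives A_6. Both have type A_6, hence right-equivalent.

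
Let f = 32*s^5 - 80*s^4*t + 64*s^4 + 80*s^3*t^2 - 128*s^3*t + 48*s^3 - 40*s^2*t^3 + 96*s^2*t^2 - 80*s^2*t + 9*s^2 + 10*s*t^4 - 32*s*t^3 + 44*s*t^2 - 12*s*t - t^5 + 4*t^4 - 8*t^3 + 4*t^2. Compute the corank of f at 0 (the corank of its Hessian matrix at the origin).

Hessian at 0 has rank 1.

1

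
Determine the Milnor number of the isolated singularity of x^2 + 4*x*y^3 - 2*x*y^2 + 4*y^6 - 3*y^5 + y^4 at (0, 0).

4

The Hessian of f at 0 is [[2, 0], [0, 0]] with rank 1, so corank 1. A Groebner basis of the Jacobian ideal J(f) in C{x,y} is {x/2 + y^3 - y^2/2, x^2, x*y + x/2 - y^2/2}; counting standard monomials gives mu = 4. Corank 1: A-series; mu = 4 gives A_4.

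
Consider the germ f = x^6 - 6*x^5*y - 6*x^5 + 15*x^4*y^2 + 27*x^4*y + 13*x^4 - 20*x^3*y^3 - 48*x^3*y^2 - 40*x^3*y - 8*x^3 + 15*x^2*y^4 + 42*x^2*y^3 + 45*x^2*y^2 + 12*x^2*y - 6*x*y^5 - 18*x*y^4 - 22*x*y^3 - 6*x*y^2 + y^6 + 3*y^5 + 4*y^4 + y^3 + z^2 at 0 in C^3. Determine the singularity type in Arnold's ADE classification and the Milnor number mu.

Type E6, Milnor number mu = 6.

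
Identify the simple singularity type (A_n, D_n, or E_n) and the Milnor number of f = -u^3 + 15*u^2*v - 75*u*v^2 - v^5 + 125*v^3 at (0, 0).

Type E_{8}, Milnor number mu = 8.

The Hessian of f at 0 is [[0, 0], [0, 0]] with rank 0, so corank 2. A Groebner basis of the Jacobian ideal J(f) in C{u,v} is {v^4, u^2 - 10*u*v + 25*v^2}; counting standard monomials gives mu = 8. Corank 2; j^3 = -(u - 5*v)^3 is a perfect cube, so E-series; the 5-jet and mu = 8 give E_8.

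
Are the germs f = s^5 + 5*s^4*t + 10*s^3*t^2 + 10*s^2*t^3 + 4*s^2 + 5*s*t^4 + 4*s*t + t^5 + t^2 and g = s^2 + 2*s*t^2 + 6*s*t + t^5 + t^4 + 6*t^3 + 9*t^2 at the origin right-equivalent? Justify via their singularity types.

Yes.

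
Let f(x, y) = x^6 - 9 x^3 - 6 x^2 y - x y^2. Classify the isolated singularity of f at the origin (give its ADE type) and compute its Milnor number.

Type D7, Milnor number mu = 7.

The Hessian of f at 0 has rank 0. Corank 2; j^3 = -x*(3*x + y)^2 has shape L^2 M (L != M), so D-series; mu = 7 gives D_7.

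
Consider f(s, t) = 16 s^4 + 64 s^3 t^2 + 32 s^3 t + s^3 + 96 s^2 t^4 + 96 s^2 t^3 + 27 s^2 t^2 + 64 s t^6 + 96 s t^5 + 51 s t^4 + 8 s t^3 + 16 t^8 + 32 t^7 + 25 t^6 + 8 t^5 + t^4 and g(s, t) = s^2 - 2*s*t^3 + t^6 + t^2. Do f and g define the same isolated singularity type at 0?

The Hessian of f at 0 has rank 0. Corank 2; j^3 = s^3 is a perfect cube, so E-series; the 4-jet and mu = 6 give E_6. The Hessian of g at 0 has rank 2. Corank 0: nondegenerate Morse point, so A_1. f is E_6 but g is A_1, hence not right-equivalent.

No.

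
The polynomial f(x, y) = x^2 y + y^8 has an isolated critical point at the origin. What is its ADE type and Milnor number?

The Hessian of f at 0 is [[0, 0], [0, 0]] with rank 0, so corank 2. A Groebner basis of the Jacobian ideal J(f) in C{x,y} is {x^2/8 + y^7, x^3, x*y}; counting standard monomials gives mu = 9. Corank 2; j^3 = x^2*y has shape L^2 M (L != M), so D-series; mu = 9 gives D_9.

Type D_9, Milnor number mu = 9.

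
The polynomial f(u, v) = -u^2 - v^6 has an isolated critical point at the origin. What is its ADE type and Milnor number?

Type A_{5}, Milnor number mu = 5.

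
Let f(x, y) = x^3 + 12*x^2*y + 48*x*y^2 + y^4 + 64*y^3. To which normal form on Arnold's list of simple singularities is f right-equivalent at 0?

E_{6}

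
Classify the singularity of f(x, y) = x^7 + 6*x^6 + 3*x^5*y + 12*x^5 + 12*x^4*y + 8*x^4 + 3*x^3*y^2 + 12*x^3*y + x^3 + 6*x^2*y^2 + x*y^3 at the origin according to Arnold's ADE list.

The Hessian of f at 0 has rank 0. Corank 2; j^3 = x^3 is a perfect cube, so E-series; the 4-jet and mu = 7 give E_7.

E_7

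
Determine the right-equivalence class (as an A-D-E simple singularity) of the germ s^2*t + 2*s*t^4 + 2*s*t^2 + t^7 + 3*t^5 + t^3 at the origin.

The Hessian of f at 0 has rank 0. Corank 2; j^3 = t*(s + t)^2 has shape L^2 M (L != M), so D-series; mu = 6 gives D_6.

D6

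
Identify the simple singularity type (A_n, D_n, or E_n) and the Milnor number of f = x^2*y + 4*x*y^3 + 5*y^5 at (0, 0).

The Hessian of f at 0 has rank 0. Corank 2; j^3 = x^2*y has shape L^2 M (L != M), so D-series; mu = 6 gives D_6.

Type D6, Milnor number mu = 6.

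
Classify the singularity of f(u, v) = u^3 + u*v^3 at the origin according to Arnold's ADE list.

The Hessian of f at 0 has rank 0. Corank 2; j^3 = u^3 is a perfect cube, so E-series; the 4-jet and mu = 7 give E_7.

E7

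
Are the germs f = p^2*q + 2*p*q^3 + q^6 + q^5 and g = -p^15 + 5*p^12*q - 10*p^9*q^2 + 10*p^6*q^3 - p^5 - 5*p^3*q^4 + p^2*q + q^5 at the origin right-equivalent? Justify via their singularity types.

The Hessian of f at 0 has rank 0. Corank 2; j^3 = p^2*q has shape L^2 M (L != M), so D-series; mu = 7 gives D_7. The Hessian of g at 0 has rank 0. Corank 2; j^3 = p^2*q has shape L^2 M (L != M), so D-series; mu = 6 gives D_6. f is D_7 but g is D_6, hence not right-equivalent.

No.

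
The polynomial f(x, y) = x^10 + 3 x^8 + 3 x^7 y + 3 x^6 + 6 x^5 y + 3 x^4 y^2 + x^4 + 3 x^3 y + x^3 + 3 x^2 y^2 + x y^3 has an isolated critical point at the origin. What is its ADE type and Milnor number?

Type E7, Milnor number mu = 7.

The Hessian of f at 0 is [[0, 0], [0, 0]] with rank 0, so corank 2. A Groebner basis of the Jacobian ideal J(f) in C{x,y} is {3*x^2 + y^4 + y^3, x^3, x^2*y - x^2 - y^3/3, 2*x^2 + x*y^2 + 2*y^3/3}; counting standard monomials gives mu = 7. Corank 2; j^3 = x^3 is a perfect cube, so E-series; the 4-jet and mu = 7 give E_7.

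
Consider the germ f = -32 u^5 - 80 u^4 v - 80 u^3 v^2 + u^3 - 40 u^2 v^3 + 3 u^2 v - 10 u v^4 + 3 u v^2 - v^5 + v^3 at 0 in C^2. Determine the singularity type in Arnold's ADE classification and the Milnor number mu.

Type E_{8}, Milnor number mu = 8.

The Hessian of f at 0 has rank 0. Corank 2; j^3 = (u + v)^3 is a perfect cube, so E-series; the 5-jet and mu = 8 give E_8.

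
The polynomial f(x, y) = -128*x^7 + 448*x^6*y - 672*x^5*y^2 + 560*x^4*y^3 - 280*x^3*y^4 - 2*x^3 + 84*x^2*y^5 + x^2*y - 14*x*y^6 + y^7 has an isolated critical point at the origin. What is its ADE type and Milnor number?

Type D8, Milnor number mu = 8.

The Hessian of f at 0 is [[0, 0], [0, 0]] with rank 0, so corank 2. A Groebner basis of the Jacobian ideal J(f) in C{x,y} is {x*y/14 + y^6, x*y^2, x^2 - x*y/2}; counting standard monomials gives mu = 8. Corank 2; j^3 = -x^2*(2*x - y) has shape L^2 M (L != M), so D-series; mu = 8 gives D_8.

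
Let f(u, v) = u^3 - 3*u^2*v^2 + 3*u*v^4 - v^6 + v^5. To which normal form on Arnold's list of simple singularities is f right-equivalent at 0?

The Hessian of f at 0 has rank 0. Corank 2; j^3 = u^3 is a perfect cube, so E-series; the 5-jet and mu = 8 give E_8.

E8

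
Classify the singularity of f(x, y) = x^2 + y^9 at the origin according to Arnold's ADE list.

The Hessian of f at 0 is [[2, 0], [0, 0]] with rank 1, so corank 1. A Groebner basis of the Jacobian ideal J(f) in C{x,y} is {y^8, x}; counting standard monomials gives mu = 8. Corank 1: A-series; mu = 8 gives A_8.

A8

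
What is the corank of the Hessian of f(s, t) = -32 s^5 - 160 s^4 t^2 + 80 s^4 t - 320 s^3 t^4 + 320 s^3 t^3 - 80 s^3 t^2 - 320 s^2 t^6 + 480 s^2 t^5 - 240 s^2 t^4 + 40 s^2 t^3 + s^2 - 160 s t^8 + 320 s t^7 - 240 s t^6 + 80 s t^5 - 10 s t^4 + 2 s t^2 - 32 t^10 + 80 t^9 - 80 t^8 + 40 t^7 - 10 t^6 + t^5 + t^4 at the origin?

1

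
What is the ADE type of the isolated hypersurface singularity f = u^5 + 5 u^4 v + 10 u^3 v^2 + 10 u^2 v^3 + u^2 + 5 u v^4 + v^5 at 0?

A4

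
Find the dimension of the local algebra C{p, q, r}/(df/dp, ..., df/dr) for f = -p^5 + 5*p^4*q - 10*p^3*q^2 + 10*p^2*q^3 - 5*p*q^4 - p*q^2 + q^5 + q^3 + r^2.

6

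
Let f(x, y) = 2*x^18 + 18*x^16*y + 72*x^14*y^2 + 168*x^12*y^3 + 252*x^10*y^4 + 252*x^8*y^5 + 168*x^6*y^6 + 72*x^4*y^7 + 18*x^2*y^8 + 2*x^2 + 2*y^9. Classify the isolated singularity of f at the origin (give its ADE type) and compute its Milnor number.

Type A8, Milnor number mu = 8.

The Hessian of f at 0 is [[4, 0], [0, 0]] with rank 1, so corank 1. A Groebner basis of the Jacobian ideal J(f) in C{x,y} is {y^8, x}; counting standard monomials gives mu = 8. Corank 1: A-series; mu = 8 gives A_8.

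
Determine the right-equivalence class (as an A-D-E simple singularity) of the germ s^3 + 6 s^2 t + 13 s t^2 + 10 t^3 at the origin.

The Hessian of f at 0 has rank 0. Corank 2; j^3 = (s + 2*t)*(s^2 + 4*s*t + 5*t^2) splits into three distinct lines over C (the quadratic factor has nonzero discriminant), so D_4.

D4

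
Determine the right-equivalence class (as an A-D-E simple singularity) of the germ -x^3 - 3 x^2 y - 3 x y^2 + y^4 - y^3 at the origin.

The Hessian of f at 0 is [[0, 0], [0, 0]] with rank 0, so corank 2. A Groebner basis of the Jacobian ideal J(f) in C{x,y} is {y^3, x^2 + 2*x*y + y^2}; counting standard monomials gives mu = 6. Corank 2; j^3 = -(x + y)^3 is a perfect cube, so E-series; the 4-jet and mu = 6 give E_6.

E_6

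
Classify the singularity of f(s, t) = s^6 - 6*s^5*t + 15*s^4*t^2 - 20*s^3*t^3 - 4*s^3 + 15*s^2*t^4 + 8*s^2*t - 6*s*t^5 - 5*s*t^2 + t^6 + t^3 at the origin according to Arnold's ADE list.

D_7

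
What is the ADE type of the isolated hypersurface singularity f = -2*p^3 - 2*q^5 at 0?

E_8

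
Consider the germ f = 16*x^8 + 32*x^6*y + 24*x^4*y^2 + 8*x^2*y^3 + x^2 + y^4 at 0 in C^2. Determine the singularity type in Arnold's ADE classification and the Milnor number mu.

The Hessian of f at 0 is [[2, 0], [0, 0]] with rank 1, so corank 1. A Groebner basis of the Jacobian ideal J(f) in C{x,y} is {y^3, x}; counting standard monomials gives mu = 3. Corank 1: A-series; mu = 3 gives A_3.

Type A3, Milnor number mu = 3.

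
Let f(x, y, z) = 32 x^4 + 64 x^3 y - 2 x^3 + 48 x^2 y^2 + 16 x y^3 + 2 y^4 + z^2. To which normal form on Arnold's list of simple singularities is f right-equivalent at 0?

E_6

The Hessian of f at 0 has rank 1. Corank 2; j^3 = -2*x^3 is a perfect cube, so E-series; the 4-jet and mu = 6 give E_6.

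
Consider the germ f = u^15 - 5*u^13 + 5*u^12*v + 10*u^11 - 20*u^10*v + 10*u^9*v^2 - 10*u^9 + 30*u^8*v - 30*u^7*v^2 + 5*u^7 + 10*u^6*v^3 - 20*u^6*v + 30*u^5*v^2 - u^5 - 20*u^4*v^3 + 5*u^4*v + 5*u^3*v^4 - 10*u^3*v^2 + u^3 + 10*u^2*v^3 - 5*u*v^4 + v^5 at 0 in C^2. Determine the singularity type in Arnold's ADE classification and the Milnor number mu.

Type E8, Milnor number mu = 8.

The Hessian of f at 0 has rank 0. Corank 2; j^3 = u^3 is a perfect cube, so E-series; the 5-jet and mu = 8 give E_8.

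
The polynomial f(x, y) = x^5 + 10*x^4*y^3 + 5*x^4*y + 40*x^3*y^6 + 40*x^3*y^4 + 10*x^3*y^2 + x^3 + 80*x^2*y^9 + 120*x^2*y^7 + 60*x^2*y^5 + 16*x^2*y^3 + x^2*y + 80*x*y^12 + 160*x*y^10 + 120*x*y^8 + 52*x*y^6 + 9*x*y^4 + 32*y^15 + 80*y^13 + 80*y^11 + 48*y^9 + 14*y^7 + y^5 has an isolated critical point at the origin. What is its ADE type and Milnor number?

Type D_6, Milnor number mu = 6.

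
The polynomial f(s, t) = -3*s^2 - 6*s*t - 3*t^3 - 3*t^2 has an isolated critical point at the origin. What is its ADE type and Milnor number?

Type A2, Milnor number mu = 2.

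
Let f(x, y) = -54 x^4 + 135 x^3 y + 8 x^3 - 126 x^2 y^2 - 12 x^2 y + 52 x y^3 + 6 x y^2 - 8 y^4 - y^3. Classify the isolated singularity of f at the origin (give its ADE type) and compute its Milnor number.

Type E7, Milnor number mu = 7.

The Hessian of f at 0 is [[0, 0], [0, 0]] with rank 0, so corank 2. A Groebner basis of the Jacobian ideal J(f) in C{x,y} is {256*x^2/3 - 256*x*y/3 + y^4 + 8*y^3/9 + 64*y^2/3, x^3 - 28*x^2/3 + 28*x*y/3 - 2*y^3/9 - 7*y^2/3, x^2*y - 104*x^2/9 + 104*x*y/9 - 10*y^3/27 - 26*y^2/9, -32*x^2/3 + x*y^2 + 32*x*y/3 - 11*y^3/18 - 8*y^2/3}; counting standard monomials gives mu = 7. Corank 2; j^3 = (2*x - y)^3 is a perfect cube, so E-series; the 4-jet and mu = 7 give E_7.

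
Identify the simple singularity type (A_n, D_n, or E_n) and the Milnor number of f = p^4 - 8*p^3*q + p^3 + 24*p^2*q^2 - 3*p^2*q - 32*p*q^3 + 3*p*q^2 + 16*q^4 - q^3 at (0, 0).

The Hessian of f at 0 has rank 0. Corank 2; j^3 = (p - q)^3 is a perfect cube, so E-series; the 4-jet and mu = 6 give E_6.

Type E6, Milnor number mu = 6.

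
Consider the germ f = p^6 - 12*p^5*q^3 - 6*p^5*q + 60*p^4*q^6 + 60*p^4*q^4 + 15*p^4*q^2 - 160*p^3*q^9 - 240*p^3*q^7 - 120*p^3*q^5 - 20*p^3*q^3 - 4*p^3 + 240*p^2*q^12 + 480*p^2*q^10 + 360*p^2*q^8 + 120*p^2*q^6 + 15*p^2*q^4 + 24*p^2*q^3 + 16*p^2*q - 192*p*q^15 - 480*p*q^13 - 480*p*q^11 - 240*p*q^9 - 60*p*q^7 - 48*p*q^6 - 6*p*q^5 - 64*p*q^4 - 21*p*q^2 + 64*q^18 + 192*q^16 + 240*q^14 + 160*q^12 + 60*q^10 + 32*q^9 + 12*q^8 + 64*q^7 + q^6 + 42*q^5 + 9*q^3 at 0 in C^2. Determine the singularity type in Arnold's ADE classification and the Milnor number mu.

Type D_7, Milnor number mu = 7.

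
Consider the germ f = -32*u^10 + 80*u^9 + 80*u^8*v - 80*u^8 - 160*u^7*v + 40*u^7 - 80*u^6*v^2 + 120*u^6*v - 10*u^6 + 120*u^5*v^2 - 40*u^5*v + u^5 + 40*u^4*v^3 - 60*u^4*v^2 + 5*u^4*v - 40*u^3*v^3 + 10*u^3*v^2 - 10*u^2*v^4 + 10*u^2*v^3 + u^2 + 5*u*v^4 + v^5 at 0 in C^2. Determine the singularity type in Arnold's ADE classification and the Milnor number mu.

Type A4, Milnor number mu = 4.

The Hessian of f at 0 is [[2, 0], [0, 0]] with rank 1, so corank 1. A Groebner basis of the Jacobian ideal J(f) in C{u,v} is {v^4, u}; counting standard monomials gives mu = 4. Corank 1: A-series; mu = 4 gives A_4.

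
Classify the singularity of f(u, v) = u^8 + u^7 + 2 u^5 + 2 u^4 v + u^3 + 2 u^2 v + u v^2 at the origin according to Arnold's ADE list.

The Hessian of f at 0 has rank 0. Corank 2; j^3 = u*(u + v)^2 has shape L^2 M (L != M), so D-series; mu = 9 gives D_9.

D9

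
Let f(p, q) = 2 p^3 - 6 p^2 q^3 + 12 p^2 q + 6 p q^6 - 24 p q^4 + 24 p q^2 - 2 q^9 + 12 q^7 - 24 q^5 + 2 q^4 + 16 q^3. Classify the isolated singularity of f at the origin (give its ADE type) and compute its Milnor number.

The Hessian of f at 0 has rank 0. Corank 2; j^3 = 2*(p + 2*q)^3 is a perfect cube, so E-series; the 4-jet and mu = 6 give E_6.

Type E_{6}, Milnor number mu = 6.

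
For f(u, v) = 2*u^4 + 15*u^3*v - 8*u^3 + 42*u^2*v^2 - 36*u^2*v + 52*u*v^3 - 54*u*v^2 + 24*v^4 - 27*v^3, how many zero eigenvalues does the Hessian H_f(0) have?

The Hessian at 0 is [[0, 0], [0, 0]] of rank 0; hence corank 2.

2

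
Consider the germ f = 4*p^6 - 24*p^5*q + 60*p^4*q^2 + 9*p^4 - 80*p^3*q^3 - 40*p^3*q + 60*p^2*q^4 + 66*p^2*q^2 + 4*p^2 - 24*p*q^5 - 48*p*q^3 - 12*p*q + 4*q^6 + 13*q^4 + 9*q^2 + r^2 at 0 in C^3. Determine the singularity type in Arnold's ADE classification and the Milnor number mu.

The Hessian of f at 0 has rank 2. Corank 1: A-series; mu = 3 gives A_3.

Type A_{3}, Milnor number mu = 3.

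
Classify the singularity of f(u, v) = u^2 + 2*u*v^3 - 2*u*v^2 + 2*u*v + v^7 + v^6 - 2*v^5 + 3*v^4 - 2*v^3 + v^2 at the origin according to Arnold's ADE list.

The Hessian of f at 0 has rank 1. Corank 1: A-series; mu = 6 gives A_6.

A6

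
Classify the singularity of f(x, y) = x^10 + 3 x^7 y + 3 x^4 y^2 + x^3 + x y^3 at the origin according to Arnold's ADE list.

E7

The Hessian of f at 0 has rank 0. Corank 2; j^3 = x^3 is a perfect cube, so E-series; the 4-jet and mu = 7 give E_7.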